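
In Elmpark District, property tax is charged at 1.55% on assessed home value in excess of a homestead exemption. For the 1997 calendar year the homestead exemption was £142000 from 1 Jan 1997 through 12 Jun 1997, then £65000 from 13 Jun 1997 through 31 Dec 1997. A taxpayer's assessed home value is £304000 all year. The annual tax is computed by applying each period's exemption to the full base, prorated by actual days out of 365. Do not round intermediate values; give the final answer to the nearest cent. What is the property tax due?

1 Jan – 12 Jun 1997: 163 days, exemption £142000 → (£304000 − £142000) × 1.55% × 163/365 = £1121.3507
13 Jun – 31 Dec 1997: 202 days, exemption £65000 → (£304000 − £65000) × 1.55% × 202/365 = £2050.1616
Total = £3171.5123

£3171.51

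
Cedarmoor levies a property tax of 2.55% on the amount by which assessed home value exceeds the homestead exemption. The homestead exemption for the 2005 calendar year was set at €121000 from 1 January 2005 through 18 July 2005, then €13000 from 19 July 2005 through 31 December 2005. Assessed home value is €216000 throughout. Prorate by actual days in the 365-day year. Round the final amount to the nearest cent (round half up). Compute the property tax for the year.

1 January – 18 July 2005: 199 days, exemption €121000 → (€216000 − €121000) × 2.55% × 199/365 = €1320.7603
19 July – 31 December 2005: 166 days, exemption €13000 → (€216000 − €13000) × 2.55% × 166/365 = €2354.2438
Total = €3675.0041

€3675.00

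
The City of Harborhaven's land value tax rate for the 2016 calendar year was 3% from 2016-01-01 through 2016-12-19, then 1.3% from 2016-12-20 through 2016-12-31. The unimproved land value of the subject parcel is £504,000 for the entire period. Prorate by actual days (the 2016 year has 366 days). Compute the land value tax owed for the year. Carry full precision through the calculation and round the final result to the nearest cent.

£14,839.08

2016-01-01 to 2016-12-19: 354 days at 3% → £504,000 × 3% × 354/366 = £14,624.2623
2016-12-20 to 2016-12-31: 12 days at 1.3% → £504,000 × 1.3% × 12/366 = £214.8197
Total = £14,839.0820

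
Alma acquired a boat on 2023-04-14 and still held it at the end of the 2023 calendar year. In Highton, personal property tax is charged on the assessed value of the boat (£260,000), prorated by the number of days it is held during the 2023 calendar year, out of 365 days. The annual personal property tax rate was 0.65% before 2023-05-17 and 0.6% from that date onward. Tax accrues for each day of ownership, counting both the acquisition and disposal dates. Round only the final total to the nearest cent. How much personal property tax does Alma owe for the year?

£1,131.53

2023-04-14 to 2023-05-16: 33 days at 0.65% → £260,000 × 0.65% × 33/365 = £152.7945
2023-05-17 to 2023-12-31: 229 days at 0.6% → £260,000 × 0.6% × 229/365 = £978.7397
Total = £1,131.5342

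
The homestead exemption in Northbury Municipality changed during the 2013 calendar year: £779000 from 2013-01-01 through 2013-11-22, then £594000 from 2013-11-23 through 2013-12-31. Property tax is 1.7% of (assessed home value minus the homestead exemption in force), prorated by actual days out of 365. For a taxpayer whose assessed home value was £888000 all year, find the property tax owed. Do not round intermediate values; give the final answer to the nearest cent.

£2189.04

2013-01-01 to 2013-11-22: 326 days, exemption £779000 → (£888000 − £779000) × 1.7% × 326/365 = £1655.0082
2013-11-23 to 2013-12-31: 39 days, exemption £594000 → (£888000 − £594000) × 1.7% × 39/365 = £534.0329
Total = £2189.0411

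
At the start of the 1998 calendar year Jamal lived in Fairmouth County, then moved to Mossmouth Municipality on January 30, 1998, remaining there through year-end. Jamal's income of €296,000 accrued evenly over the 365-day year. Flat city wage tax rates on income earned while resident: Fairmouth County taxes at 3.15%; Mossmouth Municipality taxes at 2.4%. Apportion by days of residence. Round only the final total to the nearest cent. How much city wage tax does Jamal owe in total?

Fairmouth County, January 1 – January 29, 1998: 29 days → €296,000 × 3.15% × 29/365 = €740.8110
Mossmouth Municipality, January 30 – December 31, 1998: 336 days → €296,000 × 2.4% × 336/365 = €6,539.5726
Total = €7,280.3836

€7,280.38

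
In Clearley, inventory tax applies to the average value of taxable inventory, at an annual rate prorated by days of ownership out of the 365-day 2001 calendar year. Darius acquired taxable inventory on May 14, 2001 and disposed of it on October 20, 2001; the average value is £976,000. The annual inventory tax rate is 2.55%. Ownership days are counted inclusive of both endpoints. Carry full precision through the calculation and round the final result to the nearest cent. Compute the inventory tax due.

£10,909.81

Days held (May 14 – October 20, 2001): 160 out of 365
Tax = £976,000 × 2.55% × 160/365 = £10,909.8082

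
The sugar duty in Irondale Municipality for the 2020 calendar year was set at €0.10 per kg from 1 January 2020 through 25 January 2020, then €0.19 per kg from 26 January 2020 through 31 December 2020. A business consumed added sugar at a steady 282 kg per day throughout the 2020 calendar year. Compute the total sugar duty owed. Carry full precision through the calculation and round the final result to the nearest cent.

€18975.78

1 January – 25 January 2020: 25 days × 282 kg/day = 7,050 kg at €0.10/kg → €705.00
26 January – 31 December 2020: 341 days × 282 kg/day = 96,162 kg at €0.19/kg → €18270.78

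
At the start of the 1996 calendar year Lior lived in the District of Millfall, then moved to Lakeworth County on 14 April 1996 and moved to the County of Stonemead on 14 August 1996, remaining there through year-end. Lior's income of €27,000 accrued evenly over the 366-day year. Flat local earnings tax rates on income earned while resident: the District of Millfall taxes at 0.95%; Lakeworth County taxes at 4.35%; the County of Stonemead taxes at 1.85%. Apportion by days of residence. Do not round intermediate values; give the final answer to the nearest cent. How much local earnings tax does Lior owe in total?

€655.45

The District of Millfall, 1 January – 13 April 1996: 104 days → €27,000 × 0.95% × 104/366 = €72.8852
Lakeworth County, 14 April – 13 August 1996: 122 days → €27,000 × 4.35% × 122/366 = €391.5000
The County of Stonemead, 14 August – 31 December 1996: 140 days → €27,000 × 1.85% × 140/366 = €191.0656
Total = €655.4508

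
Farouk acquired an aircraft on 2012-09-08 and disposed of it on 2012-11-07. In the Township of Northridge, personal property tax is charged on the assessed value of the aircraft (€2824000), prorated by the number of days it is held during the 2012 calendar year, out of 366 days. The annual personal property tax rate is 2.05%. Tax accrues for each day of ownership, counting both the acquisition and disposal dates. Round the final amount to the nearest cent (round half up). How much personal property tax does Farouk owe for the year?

€9648.67

Days held (2012-09-08 to 2012-11-07): 61 out of 366
Tax = €2824000 × 2.05% × 61/366 = €9648.6667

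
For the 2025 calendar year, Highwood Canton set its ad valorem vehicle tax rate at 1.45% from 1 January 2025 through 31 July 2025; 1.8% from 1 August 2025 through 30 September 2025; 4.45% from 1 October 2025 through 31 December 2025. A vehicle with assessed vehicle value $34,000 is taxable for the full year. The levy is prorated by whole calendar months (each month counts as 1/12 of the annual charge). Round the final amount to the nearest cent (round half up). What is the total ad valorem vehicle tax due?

$767.83

1 January – 31 July 2025: 7 months at 1.45% → $34,000 × 1.45% × 7/12 = $287.5833
1 August – 30 September 2025: 2 months at 1.8% → $34,000 × 1.8% × 2/12 = $102.0000
1 October – 31 December 2025: 3 months at 4.45% → $34,000 × 4.45% × 3/12 = $378.2500
Total = $767.8333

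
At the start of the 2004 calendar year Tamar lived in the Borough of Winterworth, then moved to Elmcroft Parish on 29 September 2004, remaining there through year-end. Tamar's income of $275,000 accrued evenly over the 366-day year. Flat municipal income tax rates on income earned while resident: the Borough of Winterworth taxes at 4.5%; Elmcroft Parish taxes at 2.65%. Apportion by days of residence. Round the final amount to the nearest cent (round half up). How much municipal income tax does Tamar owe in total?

$11,068.37

The Borough of Winterworth, 1 January – 28 September 2004: 272 days → $275,000 × 4.5% × 272/366 = $9,196.7213
Elmcroft Parish, 29 September – 31 December 2004: 94 days → $275,000 × 2.65% × 94/366 = $1,871.6530
Total = $11,068.3743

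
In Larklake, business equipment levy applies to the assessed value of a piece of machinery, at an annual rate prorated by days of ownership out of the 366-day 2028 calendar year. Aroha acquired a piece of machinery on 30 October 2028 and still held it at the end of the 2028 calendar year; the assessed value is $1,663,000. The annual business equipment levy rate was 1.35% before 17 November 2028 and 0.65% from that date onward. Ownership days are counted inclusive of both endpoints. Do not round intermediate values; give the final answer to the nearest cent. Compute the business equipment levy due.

$2,433.16

30 October – 16 November 2028: 18 days at 1.35% → $1,663,000 × 1.35% × 18/366 = $1,104.1230
17 November – 31 December 2028: 45 days at 0.65% → $1,663,000 × 0.65% × 45/366 = $1,329.0369
Total = $2,433.1598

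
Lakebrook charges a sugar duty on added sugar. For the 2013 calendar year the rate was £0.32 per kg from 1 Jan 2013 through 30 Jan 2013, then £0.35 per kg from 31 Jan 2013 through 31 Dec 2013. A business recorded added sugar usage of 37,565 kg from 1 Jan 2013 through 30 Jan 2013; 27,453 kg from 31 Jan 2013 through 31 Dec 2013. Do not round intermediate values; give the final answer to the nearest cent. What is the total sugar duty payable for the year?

£21,629.35

1 Jan – 30 Jan 2013: 37,565 kg at £0.32/kg → £12,020.80
31 Jan – 31 Dec 2013: 27,453 kg at £0.35/kg → £9,608.55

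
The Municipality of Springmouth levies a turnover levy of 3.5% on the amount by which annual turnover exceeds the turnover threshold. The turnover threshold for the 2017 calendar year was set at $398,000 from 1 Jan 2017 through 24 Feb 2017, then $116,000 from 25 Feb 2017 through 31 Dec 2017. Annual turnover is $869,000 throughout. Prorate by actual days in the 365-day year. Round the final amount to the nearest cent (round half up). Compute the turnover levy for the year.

1 Jan – 24 Feb 2017: 55 days, exemption $398,000 → ($869,000 − $398,000) × 3.5% × 55/365 = $2,484.0411
25 Feb – 31 Dec 2017: 310 days, exemption $116,000 → ($869,000 − $116,000) × 3.5% × 310/365 = $22,383.6986
Total = $24,867.7397

$24,867.74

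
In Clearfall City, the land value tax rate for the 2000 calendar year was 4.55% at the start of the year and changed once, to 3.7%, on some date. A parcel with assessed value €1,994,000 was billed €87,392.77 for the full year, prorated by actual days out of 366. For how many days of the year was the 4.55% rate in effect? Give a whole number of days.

Let d = days at the first rate; then 366 − d days at the second rate.
€1,994,000 × [4.55%·d + 3.7%·(366−d)] / 366 = €87,392.77
Solving gives d = 294, so the new rate took effect on October 21, 2000.

294 days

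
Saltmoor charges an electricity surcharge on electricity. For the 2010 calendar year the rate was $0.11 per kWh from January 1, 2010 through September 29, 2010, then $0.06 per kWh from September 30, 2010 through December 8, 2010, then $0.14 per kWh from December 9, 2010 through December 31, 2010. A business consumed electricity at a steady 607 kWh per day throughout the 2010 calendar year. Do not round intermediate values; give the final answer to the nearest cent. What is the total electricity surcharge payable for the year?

January 1 – September 29, 2010: 272 days × 607 kWh/day = 165,104 kWh at $0.11/kWh → $18,161.44
September 30 – December 8, 2010: 70 days × 607 kWh/day = 42,490 kWh at $0.06/kWh → $2,549.40
December 9 – December 31, 2010: 23 days × 607 kWh/day = 13,961 kWh at $0.14/kWh → $1,954.54

$22,665.38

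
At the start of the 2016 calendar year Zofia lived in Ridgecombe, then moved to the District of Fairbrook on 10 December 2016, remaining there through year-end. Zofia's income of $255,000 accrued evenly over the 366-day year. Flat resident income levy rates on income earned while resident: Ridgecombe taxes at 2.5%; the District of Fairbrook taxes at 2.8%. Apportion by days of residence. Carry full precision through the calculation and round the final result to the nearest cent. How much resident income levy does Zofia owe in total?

Ridgecombe, 1 January – 9 December 2016: 344 days → $255,000 × 2.5% × 344/366 = $5,991.8033
The District of Fairbrook, 10 December – 31 December 2016: 22 days → $255,000 × 2.8% × 22/366 = $429.1803
Total = $6,420.9836

$6,420.98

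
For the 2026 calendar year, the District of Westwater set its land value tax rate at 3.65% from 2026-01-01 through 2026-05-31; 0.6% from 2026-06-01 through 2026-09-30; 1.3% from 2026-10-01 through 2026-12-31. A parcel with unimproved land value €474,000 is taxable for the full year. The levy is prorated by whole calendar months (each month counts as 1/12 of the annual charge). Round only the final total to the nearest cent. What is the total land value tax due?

2026-01-01 to 2026-05-31: 5 months at 3.65% → €474,000 × 3.65% × 5/12 = €7,208.7500
2026-06-01 to 2026-09-30: 4 months at 0.6% → €474,000 × 0.6% × 4/12 = €948.0000
2026-10-01 to 2026-12-31: 3 months at 1.3% → €474,000 × 1.3% × 3/12 = €1,540.5000
Total = €9,697.2500

€9,697.25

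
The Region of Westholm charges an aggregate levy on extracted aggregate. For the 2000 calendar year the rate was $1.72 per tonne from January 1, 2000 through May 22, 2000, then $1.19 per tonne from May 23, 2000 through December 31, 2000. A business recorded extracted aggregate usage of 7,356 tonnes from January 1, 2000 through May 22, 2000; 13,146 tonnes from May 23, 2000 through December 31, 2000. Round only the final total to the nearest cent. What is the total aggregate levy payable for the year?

January 1 – May 22, 2000: 7,356 tonnes at $1.72/tonne → $12,652.32
May 23 – December 31, 2000: 13,146 tonnes at $1.19/tonne → $15,643.74

$28,296.06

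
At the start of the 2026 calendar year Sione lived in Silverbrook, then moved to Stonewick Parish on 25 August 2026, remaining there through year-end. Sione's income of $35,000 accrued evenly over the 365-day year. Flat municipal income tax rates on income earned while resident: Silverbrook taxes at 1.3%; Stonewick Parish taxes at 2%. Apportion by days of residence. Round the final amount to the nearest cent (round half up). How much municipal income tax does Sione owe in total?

Silverbrook, 1 January – 24 August 2026: 236 days → $35,000 × 1.3% × 236/365 = $294.1918
Stonewick Parish, 25 August – 31 December 2026: 129 days → $35,000 × 2% × 129/365 = $247.3973
Total = $541.5890

$541.59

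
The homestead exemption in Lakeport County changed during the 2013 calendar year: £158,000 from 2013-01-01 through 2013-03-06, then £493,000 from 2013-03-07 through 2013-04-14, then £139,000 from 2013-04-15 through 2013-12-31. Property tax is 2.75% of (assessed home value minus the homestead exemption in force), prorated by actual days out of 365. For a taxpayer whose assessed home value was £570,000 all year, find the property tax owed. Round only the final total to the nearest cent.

2013-01-01 to 2013-03-06: 65 days, exemption £158,000 → (£570,000 − £158,000) × 2.75% × 65/365 = £2,017.6712
2013-03-07 to 2013-04-14: 39 days, exemption £493,000 → (£570,000 − £493,000) × 2.75% × 39/365 = £226.2534
2013-04-15 to 2013-12-31: 261 days, exemption £139,000 → (£570,000 − £139,000) × 2.75% × 261/365 = £8,475.3493
Total = £10,719.2740

£10,719.27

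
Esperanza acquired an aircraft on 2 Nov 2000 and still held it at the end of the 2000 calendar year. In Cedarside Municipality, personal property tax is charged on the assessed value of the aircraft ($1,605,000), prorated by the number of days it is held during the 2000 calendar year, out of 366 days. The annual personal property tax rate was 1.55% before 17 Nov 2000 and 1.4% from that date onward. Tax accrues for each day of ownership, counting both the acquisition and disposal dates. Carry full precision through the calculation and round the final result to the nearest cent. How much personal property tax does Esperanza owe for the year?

$3,782.27

2 Nov – 16 Nov 2000: 15 days at 1.55% → $1,605,000 × 1.55% × 15/366 = $1,019.5697
17 Nov – 31 Dec 2000: 45 days at 1.4% → $1,605,000 × 1.4% × 45/366 = $2,762.7049
Total = $3,782.2746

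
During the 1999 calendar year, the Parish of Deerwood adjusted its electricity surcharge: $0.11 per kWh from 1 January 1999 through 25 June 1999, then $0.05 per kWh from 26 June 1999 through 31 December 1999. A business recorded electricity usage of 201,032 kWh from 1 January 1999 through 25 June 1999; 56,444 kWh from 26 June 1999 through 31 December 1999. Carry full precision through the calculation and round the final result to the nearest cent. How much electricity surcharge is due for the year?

$24,935.72

1 January – 25 June 1999: 201,032 kWh at $0.11/kWh → $22,113.52
26 June – 31 December 1999: 56,444 kWh at $0.05/kWh → $2,822.20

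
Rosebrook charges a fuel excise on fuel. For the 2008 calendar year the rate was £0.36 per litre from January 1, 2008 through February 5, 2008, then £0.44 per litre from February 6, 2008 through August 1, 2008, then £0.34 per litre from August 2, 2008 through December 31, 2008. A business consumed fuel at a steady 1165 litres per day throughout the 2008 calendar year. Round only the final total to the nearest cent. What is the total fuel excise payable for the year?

January 1 – February 5, 2008: 36 days × 1165 litres/day = 41,940 litres at £0.36/litre → £15,098.40
February 6 – August 1, 2008: 178 days × 1165 litres/day = 207,370 litres at £0.44/litre → £91,242.80
August 2 – December 31, 2008: 152 days × 1165 litres/day = 177,080 litres at £0.34/litre → £60,207.20

£166,548.40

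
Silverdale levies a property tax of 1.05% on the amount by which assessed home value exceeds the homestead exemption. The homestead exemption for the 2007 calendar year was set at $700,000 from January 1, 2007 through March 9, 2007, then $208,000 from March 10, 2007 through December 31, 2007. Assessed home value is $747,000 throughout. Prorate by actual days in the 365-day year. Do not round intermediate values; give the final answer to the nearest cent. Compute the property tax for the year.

January 1 – March 9, 2007: 68 days, exemption $700,000 → ($747,000 − $700,000) × 1.05% × 68/365 = $91.9397
March 10 – December 31, 2007: 297 days, exemption $208,000 → ($747,000 − $208,000) × 1.05% × 297/365 = $4,605.1274
Total = $4,697.0671

$4,697.07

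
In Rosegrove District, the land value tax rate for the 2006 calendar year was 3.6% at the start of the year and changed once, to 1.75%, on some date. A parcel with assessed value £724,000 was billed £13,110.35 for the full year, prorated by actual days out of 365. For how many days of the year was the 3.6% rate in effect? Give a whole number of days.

Let d = days at the first rate; then 365 − d days at the second rate.
£724,000 × [3.6%·d + 1.75%·(365−d)] / 365 = £13,110.35
Solving gives d = 12, so the new rate took effect on 13 January 2006.

12 days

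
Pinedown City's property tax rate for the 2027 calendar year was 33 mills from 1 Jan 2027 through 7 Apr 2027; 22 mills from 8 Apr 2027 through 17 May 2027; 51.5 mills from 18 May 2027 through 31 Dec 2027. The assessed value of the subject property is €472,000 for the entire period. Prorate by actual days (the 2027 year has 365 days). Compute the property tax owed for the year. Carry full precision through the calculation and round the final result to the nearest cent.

€20,461.52

1 Jan – 7 Apr 2027: 97 days at 33 mills → €472,000 × 3.3% × 97/365 = €4,139.3753
8 Apr – 17 May 2027: 40 days at 22 mills → €472,000 × 2.2% × 40/365 = €1,137.9726
18 May – 31 Dec 2027: 228 days at 51.5 mills → €472,000 × 5.15% × 228/365 = €15,184.1753
Total = €20,461.5233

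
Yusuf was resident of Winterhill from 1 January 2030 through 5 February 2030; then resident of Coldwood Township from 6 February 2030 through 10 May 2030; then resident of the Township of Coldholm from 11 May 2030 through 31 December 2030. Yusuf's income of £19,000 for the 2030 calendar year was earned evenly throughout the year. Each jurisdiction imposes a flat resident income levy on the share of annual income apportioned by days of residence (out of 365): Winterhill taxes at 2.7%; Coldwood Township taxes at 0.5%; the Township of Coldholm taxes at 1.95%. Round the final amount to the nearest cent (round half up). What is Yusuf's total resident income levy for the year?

£313.60

Winterhill, 1 January – 5 February 2030: 36 days → £19,000 × 2.7% × 36/365 = £50.5973
Coldwood Township, 6 February – 10 May 2030: 94 days → £19,000 × 0.5% × 94/365 = £24.4658
The Township of Coldholm, 11 May – 31 December 2030: 235 days → £19,000 × 1.95% × 235/365 = £238.5411
Total = £313.6041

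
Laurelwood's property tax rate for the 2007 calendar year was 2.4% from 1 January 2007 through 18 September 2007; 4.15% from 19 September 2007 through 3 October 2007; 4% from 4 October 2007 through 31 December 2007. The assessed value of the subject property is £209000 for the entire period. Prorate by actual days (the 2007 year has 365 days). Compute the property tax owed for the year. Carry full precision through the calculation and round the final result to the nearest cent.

1 January – 18 September 2007: 261 days at 2.4% → £209000 × 2.4% × 261/365 = £3586.7836
19 September – 3 October 2007: 15 days at 4.15% → £209000 × 4.15% × 15/365 = £356.4452
4 October – 31 December 2007: 89 days at 4% → £209000 × 4% × 89/365 = £2038.4658
Total = £5981.6945

£5981.69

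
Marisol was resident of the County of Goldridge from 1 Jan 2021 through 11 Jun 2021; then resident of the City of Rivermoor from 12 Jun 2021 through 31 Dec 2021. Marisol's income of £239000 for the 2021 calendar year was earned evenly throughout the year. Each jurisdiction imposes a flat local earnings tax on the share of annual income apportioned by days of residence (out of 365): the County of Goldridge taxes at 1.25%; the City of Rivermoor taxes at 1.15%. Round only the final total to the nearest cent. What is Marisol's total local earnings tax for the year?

The County of Goldridge, 1 Jan – 11 Jun 2021: 162 days → £239000 × 1.25% × 162/365 = £1325.9589
The City of Rivermoor, 12 Jun – 31 Dec 2021: 203 days → £239000 × 1.15% × 203/365 = £1528.6178
Total = £2854.5767

£2854.58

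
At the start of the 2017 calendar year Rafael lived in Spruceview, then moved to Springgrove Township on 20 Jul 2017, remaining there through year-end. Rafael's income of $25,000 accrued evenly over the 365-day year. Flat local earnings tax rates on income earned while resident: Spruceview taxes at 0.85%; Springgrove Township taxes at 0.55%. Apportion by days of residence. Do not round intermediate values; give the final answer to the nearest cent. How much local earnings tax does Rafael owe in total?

Spruceview, 1 Jan – 19 Jul 2017: 200 days → $25,000 × 0.85% × 200/365 = $116.4384
Springgrove Township, 20 Jul – 31 Dec 2017: 165 days → $25,000 × 0.55% × 165/365 = $62.1575
Total = $178.5959

$178.60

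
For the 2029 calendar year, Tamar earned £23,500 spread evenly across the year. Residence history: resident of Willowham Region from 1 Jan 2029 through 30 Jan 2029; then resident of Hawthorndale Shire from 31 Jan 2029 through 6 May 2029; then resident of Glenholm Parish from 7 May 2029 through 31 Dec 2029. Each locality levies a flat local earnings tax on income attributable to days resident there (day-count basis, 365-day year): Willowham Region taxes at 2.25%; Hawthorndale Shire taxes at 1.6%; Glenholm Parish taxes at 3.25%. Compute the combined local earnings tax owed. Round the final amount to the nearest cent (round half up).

£642.45

Willowham Region, 1 Jan – 30 Jan 2029: 30 days → £23,500 × 2.25% × 30/365 = £43.4589
Hawthorndale Shire, 31 Jan – 6 May 2029: 96 days → £23,500 × 1.6% × 96/365 = £98.8932
Glenholm Parish, 7 May – 31 Dec 2029: 239 days → £23,500 × 3.25% × 239/365 = £500.0993
Total = £642.4514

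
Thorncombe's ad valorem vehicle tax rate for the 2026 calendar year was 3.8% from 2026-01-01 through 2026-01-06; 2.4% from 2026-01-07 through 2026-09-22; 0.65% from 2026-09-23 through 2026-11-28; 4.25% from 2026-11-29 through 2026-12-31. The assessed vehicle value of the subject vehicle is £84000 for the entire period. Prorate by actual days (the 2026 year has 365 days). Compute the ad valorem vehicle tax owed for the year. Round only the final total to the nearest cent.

£1905.99

2026-01-01 to 2026-01-06: 6 days at 3.8% → £84000 × 3.8% × 6/365 = £52.4712
2026-01-07 to 2026-09-22: 259 days at 2.4% → £84000 × 2.4% × 259/365 = £1430.5315
2026-09-23 to 2026-11-28: 67 days at 0.65% → £84000 × 0.65% × 67/365 = £100.2247
2026-11-29 to 2026-12-31: 33 days at 4.25% → £84000 × 4.25% × 33/365 = £322.7671
Total = £1905.9945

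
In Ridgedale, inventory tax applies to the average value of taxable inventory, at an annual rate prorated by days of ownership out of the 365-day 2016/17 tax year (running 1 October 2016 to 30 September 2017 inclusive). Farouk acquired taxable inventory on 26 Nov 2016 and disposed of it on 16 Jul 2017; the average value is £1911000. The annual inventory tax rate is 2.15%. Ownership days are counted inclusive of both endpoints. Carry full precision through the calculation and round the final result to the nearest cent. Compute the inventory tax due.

Days held (26 Nov 2016 – 16 Jul 2017): 233 out of 365
Tax = £1911000 × 2.15% × 233/365 = £26227.8205

£26227.82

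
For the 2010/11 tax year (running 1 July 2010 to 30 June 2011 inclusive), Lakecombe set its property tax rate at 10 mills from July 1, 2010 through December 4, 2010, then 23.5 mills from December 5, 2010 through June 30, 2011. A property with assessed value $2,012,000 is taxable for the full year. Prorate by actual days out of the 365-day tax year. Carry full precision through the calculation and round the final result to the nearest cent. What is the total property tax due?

July 1 – December 4, 2010: 157 days at 10 mills → $2,012,000 × 1% × 157/365 = $8,654.3562
December 5, 2010 – June 30, 2011: 208 days at 23.5 mills → $2,012,000 × 2.35% × 208/365 = $26,944.2630
Total = $35,598.6192

$35,598.62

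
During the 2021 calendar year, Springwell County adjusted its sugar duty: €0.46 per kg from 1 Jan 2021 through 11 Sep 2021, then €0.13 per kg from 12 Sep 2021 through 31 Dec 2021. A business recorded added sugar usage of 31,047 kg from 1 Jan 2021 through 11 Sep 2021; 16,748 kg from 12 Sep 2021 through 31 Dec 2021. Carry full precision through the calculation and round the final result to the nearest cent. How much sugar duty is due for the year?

€16,458.86

1 Jan – 11 Sep 2021: 31,047 kg at €0.46/kg → €14,281.62
12 Sep – 31 Dec 2021: 16,748 kg at €0.13/kg → €2,177.24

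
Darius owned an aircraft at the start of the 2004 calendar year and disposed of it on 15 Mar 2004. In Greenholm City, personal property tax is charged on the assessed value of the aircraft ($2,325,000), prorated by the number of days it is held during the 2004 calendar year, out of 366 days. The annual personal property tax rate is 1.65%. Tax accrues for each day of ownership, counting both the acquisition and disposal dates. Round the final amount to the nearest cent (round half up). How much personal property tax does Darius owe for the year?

$7,861.17

Days held (1 Jan – 15 Mar 2004): 75 out of 366
Tax = $2,325,000 × 1.65% × 75/366 = $7,861.1680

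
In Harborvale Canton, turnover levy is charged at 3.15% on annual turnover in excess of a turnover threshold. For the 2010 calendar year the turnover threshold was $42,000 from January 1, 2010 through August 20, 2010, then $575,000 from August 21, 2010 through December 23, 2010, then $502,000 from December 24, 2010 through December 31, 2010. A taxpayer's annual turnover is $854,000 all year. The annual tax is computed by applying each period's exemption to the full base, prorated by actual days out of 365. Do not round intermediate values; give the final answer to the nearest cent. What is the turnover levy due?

January 1 – August 20, 2010: 232 days, exemption $42,000 → ($854,000 − $42,000) × 3.15% × 232/365 = $16,257.7973
August 21 – December 23, 2010: 125 days, exemption $575,000 → ($854,000 − $575,000) × 3.15% × 125/365 = $3,009.7603
December 24 – December 31, 2010: 8 days, exemption $502,000 → ($854,000 − $502,000) × 3.15% × 8/365 = $243.0247
Total = $19,510.5822

$19,510.58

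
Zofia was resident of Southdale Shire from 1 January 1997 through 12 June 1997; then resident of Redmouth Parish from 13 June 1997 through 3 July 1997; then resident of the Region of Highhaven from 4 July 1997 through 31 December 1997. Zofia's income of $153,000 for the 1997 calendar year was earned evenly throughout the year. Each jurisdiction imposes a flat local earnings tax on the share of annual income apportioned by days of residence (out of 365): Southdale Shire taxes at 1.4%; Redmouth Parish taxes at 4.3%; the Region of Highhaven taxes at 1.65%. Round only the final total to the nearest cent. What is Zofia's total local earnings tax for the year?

$2,586.96

Southdale Shire, 1 January – 12 June 1997: 163 days → $153,000 × 1.4% × 163/365 = $956.5644
Redmouth Parish, 13 June – 3 July 1997: 21 days → $153,000 × 4.3% × 21/365 = $378.5178
The Region of Highhaven, 4 July – 31 December 1997: 181 days → $153,000 × 1.65% × 181/365 = $1,251.8753
Total = $2,586.9575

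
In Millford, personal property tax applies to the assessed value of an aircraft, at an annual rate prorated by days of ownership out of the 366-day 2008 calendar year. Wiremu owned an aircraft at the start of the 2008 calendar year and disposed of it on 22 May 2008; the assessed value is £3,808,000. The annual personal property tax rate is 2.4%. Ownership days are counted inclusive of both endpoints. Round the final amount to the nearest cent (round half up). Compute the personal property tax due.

£35,707.80

Days held (1 January – 22 May 2008): 143 out of 366
Tax = £3,808,000 × 2.4% × 143/366 = £35,707.8033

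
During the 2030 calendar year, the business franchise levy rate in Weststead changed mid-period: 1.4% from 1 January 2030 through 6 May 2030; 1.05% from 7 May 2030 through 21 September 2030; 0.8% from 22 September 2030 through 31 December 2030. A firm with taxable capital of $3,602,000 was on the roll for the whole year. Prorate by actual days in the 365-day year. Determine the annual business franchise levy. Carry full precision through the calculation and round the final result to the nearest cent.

1 January – 6 May 2030: 126 days at 1.4% → $3,602,000 × 1.4% × 126/365 = $17,408.0219
7 May – 21 September 2030: 138 days at 1.05% → $3,602,000 × 1.05% × 138/365 = $14,299.4466
22 September – 31 December 2030: 101 days at 0.8% → $3,602,000 × 0.8% × 101/365 = $7,973.7425
Total = $39,681.2110

$39,681.21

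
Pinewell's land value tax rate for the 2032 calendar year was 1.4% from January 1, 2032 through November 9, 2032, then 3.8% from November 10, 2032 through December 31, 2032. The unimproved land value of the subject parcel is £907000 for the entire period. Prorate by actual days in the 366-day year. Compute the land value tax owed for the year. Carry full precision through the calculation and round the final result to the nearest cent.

£15790.72

January 1 – November 9, 2032: 314 days at 1.4% → £907000 × 1.4% × 314/366 = £10893.9126
November 10 – December 31, 2032: 52 days at 3.8% → £907000 × 3.8% × 52/366 = £4896.8087
Total = £15790.7213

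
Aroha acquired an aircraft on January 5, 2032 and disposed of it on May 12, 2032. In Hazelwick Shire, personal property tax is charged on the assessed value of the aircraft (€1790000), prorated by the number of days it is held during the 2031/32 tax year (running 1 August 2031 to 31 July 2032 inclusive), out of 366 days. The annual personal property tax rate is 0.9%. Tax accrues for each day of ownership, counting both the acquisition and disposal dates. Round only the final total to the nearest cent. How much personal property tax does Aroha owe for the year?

Days held (January 5 – May 12, 2032): 129 out of 366
Tax = €1790000 × 0.9% × 129/366 = €5678.1148

€5678.11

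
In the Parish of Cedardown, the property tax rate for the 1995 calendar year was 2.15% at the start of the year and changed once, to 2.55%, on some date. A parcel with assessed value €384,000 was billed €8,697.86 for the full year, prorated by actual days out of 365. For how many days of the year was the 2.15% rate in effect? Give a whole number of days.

260 days

Let d = days at the first rate; then 365 − d days at the second rate.
€384,000 × [2.15%·d + 2.55%·(365−d)] / 365 = €8,697.86
Solving gives d = 260, so the new rate took effect on 18 September 1995.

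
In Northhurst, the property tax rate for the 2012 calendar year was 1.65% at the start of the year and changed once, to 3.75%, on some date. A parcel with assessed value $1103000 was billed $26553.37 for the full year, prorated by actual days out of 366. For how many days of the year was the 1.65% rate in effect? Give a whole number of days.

Let d = days at the first rate; then 366 − d days at the second rate.
$1103000 × [1.65%·d + 3.75%·(366−d)] / 366 = $26553.37
Solving gives d = 234, so the new rate took effect on 22 August 2012.

234 days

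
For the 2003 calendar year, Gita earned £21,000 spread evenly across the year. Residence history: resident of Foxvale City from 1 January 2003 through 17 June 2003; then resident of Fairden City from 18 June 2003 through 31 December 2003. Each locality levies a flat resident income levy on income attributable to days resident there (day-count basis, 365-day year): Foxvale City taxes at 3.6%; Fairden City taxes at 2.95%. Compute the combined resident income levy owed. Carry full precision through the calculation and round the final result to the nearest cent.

£682.33

Foxvale City, 1 January – 17 June 2003: 168 days → £21,000 × 3.6% × 168/365 = £347.9671
Fairden City, 18 June – 31 December 2003: 197 days → £21,000 × 2.95% × 197/365 = £334.3603
Total = £682.3274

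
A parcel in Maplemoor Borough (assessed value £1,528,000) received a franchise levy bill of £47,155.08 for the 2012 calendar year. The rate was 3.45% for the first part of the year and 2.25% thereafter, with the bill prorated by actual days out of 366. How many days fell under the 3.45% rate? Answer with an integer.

255 days

Let d = days at the first rate; then 366 − d days at the second rate.
£1,528,000 × [3.45%·d + 2.25%·(366−d)] / 366 = £47,155.08
Solving gives d = 255, so the new rate took effect on 12 September 2012.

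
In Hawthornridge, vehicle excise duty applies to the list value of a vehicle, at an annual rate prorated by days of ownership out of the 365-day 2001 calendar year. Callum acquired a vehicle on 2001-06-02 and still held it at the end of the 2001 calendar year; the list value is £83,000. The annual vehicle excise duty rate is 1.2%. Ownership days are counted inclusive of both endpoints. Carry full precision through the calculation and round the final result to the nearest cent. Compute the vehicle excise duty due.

Days held (2001-06-02 to 2001-12-31): 213 out of 365
Tax = £83,000 × 1.2% × 213/365 = £581.2274

£581.23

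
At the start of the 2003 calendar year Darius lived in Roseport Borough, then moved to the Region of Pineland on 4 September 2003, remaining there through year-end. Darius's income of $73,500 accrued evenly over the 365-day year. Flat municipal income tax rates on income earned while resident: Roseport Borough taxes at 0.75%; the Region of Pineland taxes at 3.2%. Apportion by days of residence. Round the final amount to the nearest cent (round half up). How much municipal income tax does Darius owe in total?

$1,138.34

Roseport Borough, 1 January – 3 September 2003: 246 days → $73,500 × 0.75% × 246/365 = $371.5274
The Region of Pineland, 4 September – 31 December 2003: 119 days → $73,500 × 3.2% × 119/365 = $766.8164
Total = $1,138.3438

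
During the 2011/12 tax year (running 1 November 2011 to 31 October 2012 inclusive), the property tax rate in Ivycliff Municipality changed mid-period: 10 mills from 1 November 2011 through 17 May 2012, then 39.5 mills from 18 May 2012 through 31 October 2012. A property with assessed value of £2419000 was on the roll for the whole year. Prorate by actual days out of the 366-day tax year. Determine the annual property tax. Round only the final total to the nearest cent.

1 November 2011 – 17 May 2012: 199 days at 10 mills → £2419000 × 1% × 199/366 = £13152.4863
18 May – 31 October 2012: 167 days at 39.5 mills → £2419000 × 3.95% × 167/366 = £43598.1790
Total = £56750.6653

£56750.67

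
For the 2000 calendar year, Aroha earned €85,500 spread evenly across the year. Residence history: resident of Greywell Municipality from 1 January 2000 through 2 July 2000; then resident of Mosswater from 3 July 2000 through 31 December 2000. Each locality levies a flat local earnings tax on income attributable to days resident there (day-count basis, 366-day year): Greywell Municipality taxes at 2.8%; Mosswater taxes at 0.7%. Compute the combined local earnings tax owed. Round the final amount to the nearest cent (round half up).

€1,501.16

Greywell Municipality, 1 January – 2 July 2000: 184 days → €85,500 × 2.8% × 184/366 = €1,203.5410
Mosswater, 3 July – 31 December 2000: 182 days → €85,500 × 0.7% × 182/366 = €297.6148
Total = €1,501.1557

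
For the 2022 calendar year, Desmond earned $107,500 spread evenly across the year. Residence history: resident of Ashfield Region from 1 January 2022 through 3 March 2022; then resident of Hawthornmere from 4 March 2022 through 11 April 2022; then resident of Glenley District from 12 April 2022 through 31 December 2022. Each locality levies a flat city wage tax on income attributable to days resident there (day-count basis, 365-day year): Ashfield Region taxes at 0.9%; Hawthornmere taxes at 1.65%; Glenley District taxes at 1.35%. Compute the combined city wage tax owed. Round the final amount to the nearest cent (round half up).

$1,403.54

Ashfield Region, 1 January – 3 March 2022: 62 days → $107,500 × 0.9% × 62/365 = $164.3425
Hawthornmere, 4 March – 11 April 2022: 39 days → $107,500 × 1.65% × 39/365 = $189.5240
Glenley District, 12 April – 31 December 2022: 264 days → $107,500 × 1.35% × 264/365 = $1,049.6712
Total = $1,403.5377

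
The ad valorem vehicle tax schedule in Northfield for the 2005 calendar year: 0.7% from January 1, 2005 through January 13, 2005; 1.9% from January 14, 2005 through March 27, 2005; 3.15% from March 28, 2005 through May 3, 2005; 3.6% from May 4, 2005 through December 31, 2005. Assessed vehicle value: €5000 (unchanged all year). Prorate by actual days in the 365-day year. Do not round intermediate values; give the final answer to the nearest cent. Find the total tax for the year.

January 1 – January 13, 2005: 13 days at 0.7% → €5000 × 0.7% × 13/365 = €1.2466
January 14 – March 27, 2005: 73 days at 1.9% → €5000 × 1.9% × 73/365 = €19.0000
March 28 – May 3, 2005: 37 days at 3.15% → €5000 × 3.15% × 37/365 = €15.9658
May 4 – December 31, 2005: 242 days at 3.6% → €5000 × 3.6% × 242/365 = €119.3425
Total = €155.5548

€155.55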